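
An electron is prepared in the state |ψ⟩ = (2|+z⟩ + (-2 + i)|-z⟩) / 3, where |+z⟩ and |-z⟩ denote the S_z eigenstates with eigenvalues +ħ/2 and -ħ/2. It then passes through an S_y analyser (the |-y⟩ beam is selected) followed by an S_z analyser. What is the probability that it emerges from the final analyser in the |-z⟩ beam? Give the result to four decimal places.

First analyser (S_y): P(|-y⟩) = |⟨-y|ψ⟩|² = 5/18.
After stage 1 the state is |-y⟩; P(|-z⟩) = |⟨-z|-y⟩|² = 1/2.
Joint probability = 5/18 × 1/2 = 0.1389.

0.1389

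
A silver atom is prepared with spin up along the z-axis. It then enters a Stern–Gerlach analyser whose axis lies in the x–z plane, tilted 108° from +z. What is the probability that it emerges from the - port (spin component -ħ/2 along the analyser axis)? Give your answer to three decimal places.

For spin-½, the probability of finding spin-up along an axis at angle θ to the initial spin direction is cos²(θ/2); spin-down is sin²(θ/2).
θ = 108°, so P = sin²(54°) ≈ 0.655.

0.655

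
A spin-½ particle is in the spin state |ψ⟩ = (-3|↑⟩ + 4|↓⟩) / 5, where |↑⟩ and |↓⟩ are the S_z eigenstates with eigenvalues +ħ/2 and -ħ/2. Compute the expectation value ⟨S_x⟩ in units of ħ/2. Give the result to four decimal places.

⟨σ_x⟩ = 2 Re(a* b)/(|a|²+|b|²) with a = -3, b = 4.
a* b = -12, so ⟨σ_x⟩ = -24/25.
⟨S_x⟩ = (ħ/2)·⟨σ_x⟩.

-0.9600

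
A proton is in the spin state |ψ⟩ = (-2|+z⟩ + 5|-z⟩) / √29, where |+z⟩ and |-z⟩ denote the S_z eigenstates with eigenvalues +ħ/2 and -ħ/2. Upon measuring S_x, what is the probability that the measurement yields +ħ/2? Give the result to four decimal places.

0.1552

|+x⟩ = (|+z⟩ + |-z⟩)/√2, so ⟨+x|ψ⟩ = (3) / (√2·√29).
P = |3|² / 58 = 9/58.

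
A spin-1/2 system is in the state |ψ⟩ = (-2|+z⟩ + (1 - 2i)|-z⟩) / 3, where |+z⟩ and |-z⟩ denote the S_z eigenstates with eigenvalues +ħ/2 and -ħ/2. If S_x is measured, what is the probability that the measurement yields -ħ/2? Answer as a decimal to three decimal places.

0.722

|-x⟩ = (|+z⟩ - |-z⟩)/√2, so ⟨-x|ψ⟩ = (-3 + 2i) / (√2·3).
P = |-3 + 2i|² / 18 = 13/18.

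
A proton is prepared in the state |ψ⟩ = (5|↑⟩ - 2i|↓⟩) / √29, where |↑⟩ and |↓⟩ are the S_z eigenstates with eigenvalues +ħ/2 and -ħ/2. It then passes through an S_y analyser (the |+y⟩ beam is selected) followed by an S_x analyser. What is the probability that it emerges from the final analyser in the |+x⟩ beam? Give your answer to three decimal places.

First analyser (S_y): P(|+y⟩) = |⟨+y|ψ⟩|² = 9/58.
After stage 1 the state is |+y⟩; P(|+x⟩) = |⟨+x|+y⟩|² = 1/2.
Joint probability = 9/58 × 1/2 = 0.078.

0.078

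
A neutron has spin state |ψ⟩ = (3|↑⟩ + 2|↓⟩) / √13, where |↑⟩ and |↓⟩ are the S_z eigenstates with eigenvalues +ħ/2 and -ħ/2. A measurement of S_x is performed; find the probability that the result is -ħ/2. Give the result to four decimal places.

|-x⟩ = (|↑⟩ - |↓⟩)/√2, so ⟨-x|ψ⟩ = (1) / (√2·√13).
P = |1|² / 26 = 1/26.

0.0385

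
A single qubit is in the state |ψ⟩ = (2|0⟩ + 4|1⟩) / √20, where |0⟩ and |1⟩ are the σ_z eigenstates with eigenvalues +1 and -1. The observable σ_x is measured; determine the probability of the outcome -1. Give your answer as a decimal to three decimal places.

|-x⟩ = (|0⟩ - |1⟩)/√2, so ⟨-x|ψ⟩ = (-2) / (√2·√20).
P = |-2|² / 40 = 4/40.

0.100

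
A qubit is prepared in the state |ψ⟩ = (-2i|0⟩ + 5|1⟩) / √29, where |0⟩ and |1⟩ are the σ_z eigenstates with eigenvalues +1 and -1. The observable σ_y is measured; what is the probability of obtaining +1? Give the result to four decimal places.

|+y⟩ = (|0⟩ + i|1⟩)/√2, so ⟨+y|ψ⟩ = (-7i) / (√2·√29).
P = |-7i|² / 58 = 49/58.

0.8448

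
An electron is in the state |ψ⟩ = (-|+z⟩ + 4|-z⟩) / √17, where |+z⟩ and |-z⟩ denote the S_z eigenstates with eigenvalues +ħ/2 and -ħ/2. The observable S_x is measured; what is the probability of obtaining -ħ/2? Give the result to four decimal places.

|-x⟩ = (|+z⟩ - |-z⟩)/√2, so ⟨-x|ψ⟩ = (-5) / (√2·√17).
P = |-5|² / 34 = 25/34.

0.7353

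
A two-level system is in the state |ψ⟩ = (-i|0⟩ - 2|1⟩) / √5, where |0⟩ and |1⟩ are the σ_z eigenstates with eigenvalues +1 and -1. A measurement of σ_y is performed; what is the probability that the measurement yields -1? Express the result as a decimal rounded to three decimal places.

0.900

|-y⟩ = (|0⟩ - i|1⟩)/√2, so ⟨-y|ψ⟩ = (-3i) / (√2·√5).
P = |-3i|² / 10 = 9/10.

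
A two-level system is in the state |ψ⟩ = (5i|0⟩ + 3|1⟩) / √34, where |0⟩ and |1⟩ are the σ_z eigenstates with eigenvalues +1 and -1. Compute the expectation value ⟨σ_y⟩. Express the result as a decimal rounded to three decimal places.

⟨σ_y⟩ = 2 Im(a* b)/(|a|²+|b|²) with a = 5i, b = 3.
a* b = -15i, so ⟨σ_y⟩ = -30/34.

-0.882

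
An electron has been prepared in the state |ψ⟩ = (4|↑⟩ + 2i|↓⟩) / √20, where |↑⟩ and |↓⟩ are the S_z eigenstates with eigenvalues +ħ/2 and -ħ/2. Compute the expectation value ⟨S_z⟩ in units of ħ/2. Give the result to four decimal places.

⟨σ_z⟩ = |a|² - |b|² divided by |a|²+|b|², with a, b the |↑⟩, |↓⟩ amplitudes.
= (16 - 4)/20 = 12/20.
⟨S_z⟩ = (ħ/2)·⟨σ_z⟩.

0.6000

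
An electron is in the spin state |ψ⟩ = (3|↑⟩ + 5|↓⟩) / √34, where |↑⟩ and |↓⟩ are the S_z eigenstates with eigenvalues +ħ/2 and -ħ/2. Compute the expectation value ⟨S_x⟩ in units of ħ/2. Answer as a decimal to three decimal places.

⟨σ_x⟩ = 2 Re(a* b)/(|a|²+|b|²) with a = 3, b = 5.
a* b = 15, so ⟨σ_x⟩ = 30/34.
⟨S_x⟩ = (ħ/2)·⟨σ_x⟩.

0.882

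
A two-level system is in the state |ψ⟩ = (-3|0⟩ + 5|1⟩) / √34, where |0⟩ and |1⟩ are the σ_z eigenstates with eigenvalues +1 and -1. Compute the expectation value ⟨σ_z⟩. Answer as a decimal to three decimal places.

⟨σ_z⟩ = |a|² - |b|² divided by |a|²+|b|², with a, b the |0⟩, |1⟩ amplitudes.
= (9 - 25)/34 = -16/34.

-0.471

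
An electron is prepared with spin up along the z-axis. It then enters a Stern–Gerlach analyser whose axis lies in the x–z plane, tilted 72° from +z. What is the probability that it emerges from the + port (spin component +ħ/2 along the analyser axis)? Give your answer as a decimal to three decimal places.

For spin-½, the probability of finding spin-up along an axis at angle θ to the initial spin direction is cos²(θ/2); spin-down is sin²(θ/2).
θ = 72°, so P = cos²(36°) ≈ 0.655.

0.655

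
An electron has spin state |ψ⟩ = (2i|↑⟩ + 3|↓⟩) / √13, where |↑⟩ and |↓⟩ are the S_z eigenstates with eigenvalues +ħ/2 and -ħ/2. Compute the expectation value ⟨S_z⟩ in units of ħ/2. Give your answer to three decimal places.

-0.385

⟨σ_z⟩ = |a|² - |b|² divided by |a|²+|b|², with a, b the |↑⟩, |↓⟩ amplitudes.
= (4 - 9)/13 = -5/13.
⟨S_z⟩ = (ħ/2)·⟨σ_z⟩.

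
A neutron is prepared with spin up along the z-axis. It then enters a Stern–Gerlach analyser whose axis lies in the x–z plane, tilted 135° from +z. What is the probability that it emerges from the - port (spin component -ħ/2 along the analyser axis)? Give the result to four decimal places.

0.8536

For spin-½, the probability of finding spin-up along an axis at angle θ to the initial spin direction is cos²(θ/2); spin-down is sin²(θ/2).
θ = 135°, so P = sin²(67.5°) ≈ 0.8536.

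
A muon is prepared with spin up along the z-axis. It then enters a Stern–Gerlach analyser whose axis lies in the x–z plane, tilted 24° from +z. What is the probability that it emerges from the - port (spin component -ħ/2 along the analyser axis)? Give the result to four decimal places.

0.0432

For spin-½, the probability of finding spin-up along an axis at angle θ to the initial spin direction is cos²(θ/2); spin-down is sin²(θ/2).
θ = 24°, so P = sin²(12°) ≈ 0.0432.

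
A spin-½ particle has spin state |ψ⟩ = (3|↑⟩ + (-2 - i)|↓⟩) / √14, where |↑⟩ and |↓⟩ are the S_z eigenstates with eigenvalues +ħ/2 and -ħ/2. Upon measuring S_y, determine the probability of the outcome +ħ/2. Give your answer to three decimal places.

0.286

|+y⟩ = (|↑⟩ + i|↓⟩)/√2, so ⟨+y|ψ⟩ = (2 + 2i) / (√2·√14).
P = |2 + 2i|² / 28 = 8/28.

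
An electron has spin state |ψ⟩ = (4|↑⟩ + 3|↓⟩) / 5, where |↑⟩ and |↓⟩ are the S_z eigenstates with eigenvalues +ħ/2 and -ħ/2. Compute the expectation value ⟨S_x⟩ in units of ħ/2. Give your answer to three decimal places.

0.960

⟨σ_x⟩ = 2 Re(a* b)/(|a|²+|b|²) with a = 4, b = 3.
a* b = 12, so ⟨σ_x⟩ = 24/25.
⟨S_x⟩ = (ħ/2)·⟨σ_x⟩.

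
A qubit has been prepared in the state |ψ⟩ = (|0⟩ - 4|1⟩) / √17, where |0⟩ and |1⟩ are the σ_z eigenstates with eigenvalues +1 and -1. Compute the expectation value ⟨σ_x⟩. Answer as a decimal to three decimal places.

-0.471

⟨σ_x⟩ = 2 Re(a* b)/(|a|²+|b|²) with a = 1, b = -4.
a* b = -4, so ⟨σ_x⟩ = -8/17.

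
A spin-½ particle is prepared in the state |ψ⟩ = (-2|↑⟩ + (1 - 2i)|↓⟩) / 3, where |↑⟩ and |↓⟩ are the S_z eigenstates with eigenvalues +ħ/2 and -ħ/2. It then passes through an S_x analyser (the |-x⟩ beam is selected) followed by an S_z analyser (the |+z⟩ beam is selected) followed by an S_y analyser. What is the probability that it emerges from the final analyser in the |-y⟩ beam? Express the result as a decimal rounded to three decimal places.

0.181

First analyser (S_x): P(|-x⟩) = |⟨-x|ψ⟩|² = 13/18.
After stage 1 the state is |-x⟩; P(|+z⟩) = |⟨+z|-x⟩|² = 1/2.
After stage 2 the state is |+z⟩; P(|-y⟩) = |⟨-y|+z⟩|² = 1/2.
Joint probability = 13/18 × 1/2 × 1/2 = 0.181.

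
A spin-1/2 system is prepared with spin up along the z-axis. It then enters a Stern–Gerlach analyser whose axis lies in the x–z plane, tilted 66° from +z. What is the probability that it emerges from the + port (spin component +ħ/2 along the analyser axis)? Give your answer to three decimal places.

0.703

For spin-½, the probability of finding spin-up along an axis at angle θ to the initial spin direction is cos²(θ/2); spin-down is sin²(θ/2).
θ = 66°, so P = cos²(33°) ≈ 0.703.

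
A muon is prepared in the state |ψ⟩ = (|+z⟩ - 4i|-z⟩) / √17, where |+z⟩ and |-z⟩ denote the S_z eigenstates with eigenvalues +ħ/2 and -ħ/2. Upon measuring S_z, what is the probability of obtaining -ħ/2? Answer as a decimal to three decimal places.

0.941

The -ħ/2 outcome corresponds to |-z⟩. Its amplitude in |ψ⟩ is -4i/√17.
P = |-4i|² / 17 = 16/17.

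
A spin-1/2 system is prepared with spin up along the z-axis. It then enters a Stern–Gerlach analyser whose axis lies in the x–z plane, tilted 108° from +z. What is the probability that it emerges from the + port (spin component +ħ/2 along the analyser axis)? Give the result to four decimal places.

0.3455

For spin-½, the probability of finding spin-up along an axis at angle θ to the initial spin direction is cos²(θ/2); spin-down is sin²(θ/2).
θ = 108°, so P = cos²(54°) ≈ 0.3455.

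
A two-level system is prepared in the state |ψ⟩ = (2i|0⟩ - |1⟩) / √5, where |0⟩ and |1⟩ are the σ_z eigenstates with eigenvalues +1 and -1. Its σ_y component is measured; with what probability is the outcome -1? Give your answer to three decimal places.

0.100

|-y⟩ = (|0⟩ - i|1⟩)/√2, so ⟨-y|ψ⟩ = (i) / (√2·√5).
P = |i|² / 10 = 1/10.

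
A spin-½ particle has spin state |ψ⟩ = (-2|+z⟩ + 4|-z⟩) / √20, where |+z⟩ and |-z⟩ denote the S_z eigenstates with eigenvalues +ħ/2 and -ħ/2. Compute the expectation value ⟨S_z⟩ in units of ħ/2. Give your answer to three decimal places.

⟨σ_z⟩ = |a|² - |b|² divided by |a|²+|b|², with a, b the |+z⟩, |-z⟩ amplitudes.
= (4 - 16)/20 = -12/20.
⟨S_z⟩ = (ħ/2)·⟨σ_z⟩.

-0.600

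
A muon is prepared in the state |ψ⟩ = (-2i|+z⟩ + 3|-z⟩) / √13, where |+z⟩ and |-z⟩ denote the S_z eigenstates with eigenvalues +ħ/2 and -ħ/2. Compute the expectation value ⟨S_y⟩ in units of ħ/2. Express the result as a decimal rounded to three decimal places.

⟨σ_y⟩ = 2 Im(a* b)/(|a|²+|b|²) with a = -2i, b = 3.
a* b = 6i, so ⟨σ_y⟩ = 12/13.
⟨S_y⟩ = (ħ/2)·⟨σ_y⟩.

0.923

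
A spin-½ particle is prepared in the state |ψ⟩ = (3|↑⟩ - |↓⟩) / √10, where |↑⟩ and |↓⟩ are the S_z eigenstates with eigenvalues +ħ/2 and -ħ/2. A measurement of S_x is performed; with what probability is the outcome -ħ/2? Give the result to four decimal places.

|-x⟩ = (|↑⟩ - |↓⟩)/√2, so ⟨-x|ψ⟩ = (4) / (√2·√10).
P = |4|² / 20 = 16/20.

0.8000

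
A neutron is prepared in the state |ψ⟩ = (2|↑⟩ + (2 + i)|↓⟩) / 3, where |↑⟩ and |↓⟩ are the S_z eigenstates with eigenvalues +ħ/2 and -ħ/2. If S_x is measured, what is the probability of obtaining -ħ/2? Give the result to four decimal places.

0.0556

|-x⟩ = (|↑⟩ - |↓⟩)/√2, so ⟨-x|ψ⟩ = (-i) / (√2·3).
P = |-i|² / 18 = 1/18.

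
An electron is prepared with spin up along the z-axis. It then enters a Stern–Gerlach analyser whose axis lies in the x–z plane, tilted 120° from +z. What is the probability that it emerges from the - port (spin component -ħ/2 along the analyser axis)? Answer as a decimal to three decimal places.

0.750

For spin-½, the probability of finding spin-up along an axis at angle θ to the initial spin direction is cos²(θ/2); spin-down is sin²(θ/2).
θ = 120°, so P = sin²(60°) ≈ 0.750.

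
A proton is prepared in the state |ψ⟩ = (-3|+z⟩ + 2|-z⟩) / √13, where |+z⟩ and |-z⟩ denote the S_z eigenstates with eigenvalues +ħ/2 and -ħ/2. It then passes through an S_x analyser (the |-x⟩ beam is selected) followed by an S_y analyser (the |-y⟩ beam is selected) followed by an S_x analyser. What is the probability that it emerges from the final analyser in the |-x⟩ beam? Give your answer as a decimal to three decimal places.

0.240

First analyser (S_x): P(|-x⟩) = |⟨-x|ψ⟩|² = 25/26.
After stage 1 the state is |-x⟩; P(|-y⟩) = |⟨-y|-x⟩|² = 1/2.
After stage 2 the state is |-y⟩; P(|-x⟩) = |⟨-x|-y⟩|² = 1/2.
Joint probability = 25/26 × 1/2 × 1/2 = 0.240.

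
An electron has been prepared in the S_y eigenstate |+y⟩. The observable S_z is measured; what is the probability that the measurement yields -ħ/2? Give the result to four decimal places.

In the S_z basis, |+y⟩ = (|+z⟩ + i|-z⟩)/√2 and |-z⟩ = |-z⟩.
|⟨-z|+y⟩|² = 1/2.

0.5000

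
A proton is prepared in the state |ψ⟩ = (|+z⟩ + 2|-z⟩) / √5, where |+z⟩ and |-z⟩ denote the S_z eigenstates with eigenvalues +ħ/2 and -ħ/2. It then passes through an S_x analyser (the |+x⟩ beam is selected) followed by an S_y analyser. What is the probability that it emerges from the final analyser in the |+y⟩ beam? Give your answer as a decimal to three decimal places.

First analyser (S_x): P(|+x⟩) = |⟨+x|ψ⟩|² = 9/10.
After stage 1 the state is |+x⟩; P(|+y⟩) = |⟨+y|+x⟩|² = 1/2.
Joint probability = 9/10 × 1/2 = 0.450.

0.450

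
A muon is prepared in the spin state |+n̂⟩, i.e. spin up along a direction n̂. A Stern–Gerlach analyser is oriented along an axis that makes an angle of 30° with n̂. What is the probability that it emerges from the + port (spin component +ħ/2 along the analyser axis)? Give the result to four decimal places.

0.9330

For spin-½, the probability of finding spin-up along an axis at angle θ to the initial spin direction is cos²(θ/2); spin-down is sin²(θ/2).
θ = 30°, so P = cos²(15°) ≈ 0.9330.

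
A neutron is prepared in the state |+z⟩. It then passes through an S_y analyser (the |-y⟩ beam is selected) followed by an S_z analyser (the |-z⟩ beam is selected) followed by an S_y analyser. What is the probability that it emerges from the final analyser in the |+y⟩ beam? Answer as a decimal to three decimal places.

First analyser (S_y): from |+z⟩, P(|-y⟩) = 1/2.
After stage 1 the state is |-y⟩; P(|-z⟩) = |⟨-z|-y⟩|² = 1/2.
After stage 2 the state is |-z⟩; P(|+y⟩) = |⟨+y|-z⟩|² = 1/2.
Joint probability = 1/2 × 1/2 × 1/2 = 0.125.

0.125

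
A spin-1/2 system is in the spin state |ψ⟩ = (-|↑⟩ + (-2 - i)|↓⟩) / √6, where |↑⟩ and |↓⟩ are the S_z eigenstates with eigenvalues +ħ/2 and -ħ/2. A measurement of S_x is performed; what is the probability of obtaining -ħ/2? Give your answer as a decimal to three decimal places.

0.167

|-x⟩ = (|↑⟩ - |↓⟩)/√2, so ⟨-x|ψ⟩ = (1 + i) / (√2·√6).
P = |1 + i|² / 12 = 2/12.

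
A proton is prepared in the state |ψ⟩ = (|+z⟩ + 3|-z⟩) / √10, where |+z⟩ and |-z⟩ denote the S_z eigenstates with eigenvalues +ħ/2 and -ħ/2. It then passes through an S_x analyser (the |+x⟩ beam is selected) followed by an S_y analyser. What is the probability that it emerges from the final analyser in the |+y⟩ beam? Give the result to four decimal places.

First analyser (S_x): P(|+x⟩) = |⟨+x|ψ⟩|² = 16/20.
After stage 1 the state is |+x⟩; P(|+y⟩) = |⟨+y|+x⟩|² = 1/2.
Joint probability = 16/20 × 1/2 = 0.4000.

0.4000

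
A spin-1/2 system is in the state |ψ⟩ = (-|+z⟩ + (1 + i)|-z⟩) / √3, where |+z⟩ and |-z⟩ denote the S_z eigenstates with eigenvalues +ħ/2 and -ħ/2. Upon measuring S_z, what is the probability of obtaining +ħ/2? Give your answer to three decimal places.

0.333

The +ħ/2 outcome corresponds to |+z⟩. Its amplitude in |ψ⟩ is -1/√3.
P = |-1|² / 3 = 1/3.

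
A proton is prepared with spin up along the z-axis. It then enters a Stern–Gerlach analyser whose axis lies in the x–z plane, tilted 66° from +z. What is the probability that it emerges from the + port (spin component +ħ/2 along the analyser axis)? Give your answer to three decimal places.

0.703

For spin-½, the probability of finding spin-up along an axis at angle θ to the initial spin direction is cos²(θ/2); spin-down is sin²(θ/2).
θ = 66°, so P = cos²(33°) ≈ 0.703.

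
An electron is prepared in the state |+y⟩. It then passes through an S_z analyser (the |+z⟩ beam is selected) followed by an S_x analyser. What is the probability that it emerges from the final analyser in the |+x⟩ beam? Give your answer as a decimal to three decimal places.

First analyser (S_z): from |+y⟩, P(|+z⟩) = 1/2.
After stage 1 the state is |+z⟩; P(|+x⟩) = |⟨+x|+z⟩|² = 1/2.
Joint probability = 1/2 × 1/2 = 0.250.

0.250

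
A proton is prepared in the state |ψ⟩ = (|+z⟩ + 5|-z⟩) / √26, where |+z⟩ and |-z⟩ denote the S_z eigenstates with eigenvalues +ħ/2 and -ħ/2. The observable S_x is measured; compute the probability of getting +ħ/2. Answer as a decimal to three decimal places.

|+x⟩ = (|+z⟩ + |-z⟩)/√2, so ⟨+x|ψ⟩ = (6) / (√2·√26).
P = |6|² / 52 = 36/52.

0.692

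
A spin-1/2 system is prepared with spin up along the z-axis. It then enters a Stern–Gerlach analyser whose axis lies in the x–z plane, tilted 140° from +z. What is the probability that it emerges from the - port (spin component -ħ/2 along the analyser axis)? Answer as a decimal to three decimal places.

0.883

For spin-½, the probability of finding spin-up along an axis at angle θ to the initial spin direction is cos²(θ/2); spin-down is sin²(θ/2).
θ = 140°, so P = sin²(70°) ≈ 0.883.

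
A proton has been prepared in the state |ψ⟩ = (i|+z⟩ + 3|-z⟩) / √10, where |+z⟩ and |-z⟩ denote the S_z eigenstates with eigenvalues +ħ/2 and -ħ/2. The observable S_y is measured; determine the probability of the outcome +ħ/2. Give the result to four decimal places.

|+y⟩ = (|+z⟩ + i|-z⟩)/√2, so ⟨+y|ψ⟩ = (-2i) / (√2·√10).
P = |-2i|² / 20 = 4/20.

0.2000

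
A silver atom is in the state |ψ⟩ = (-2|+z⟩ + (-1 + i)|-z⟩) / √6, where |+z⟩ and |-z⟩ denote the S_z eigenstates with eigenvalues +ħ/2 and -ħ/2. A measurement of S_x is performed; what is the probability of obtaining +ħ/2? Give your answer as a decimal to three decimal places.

0.833

|+x⟩ = (|+z⟩ + |-z⟩)/√2, so ⟨+x|ψ⟩ = (-3 + i) / (√2·√6).
P = |-3 + i|² / 12 = 10/12.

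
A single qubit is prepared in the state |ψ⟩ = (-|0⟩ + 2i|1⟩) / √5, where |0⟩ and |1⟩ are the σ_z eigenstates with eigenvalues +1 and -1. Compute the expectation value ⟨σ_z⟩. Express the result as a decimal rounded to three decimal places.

⟨σ_z⟩ = |a|² - |b|² divided by |a|²+|b|², with a, b the |0⟩, |1⟩ amplitudes.
= (1 - 4)/5 = -3/5.

-0.600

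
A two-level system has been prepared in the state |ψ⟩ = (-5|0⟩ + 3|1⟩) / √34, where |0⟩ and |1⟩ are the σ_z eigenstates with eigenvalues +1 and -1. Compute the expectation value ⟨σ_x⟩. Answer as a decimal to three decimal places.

⟨σ_x⟩ = 2 Re(a* b)/(|a|²+|b|²) with a = -5, b = 3.
a* b = -15, so ⟨σ_x⟩ = -30/34.

-0.882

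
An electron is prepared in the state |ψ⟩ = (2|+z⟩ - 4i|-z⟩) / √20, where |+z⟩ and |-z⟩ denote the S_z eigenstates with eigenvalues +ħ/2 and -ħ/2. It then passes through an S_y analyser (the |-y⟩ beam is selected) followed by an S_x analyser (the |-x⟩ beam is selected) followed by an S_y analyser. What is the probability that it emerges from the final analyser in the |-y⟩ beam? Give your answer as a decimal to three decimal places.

0.225

First analyser (S_y): P(|-y⟩) = |⟨-y|ψ⟩|² = 36/40.
After stage 1 the state is |-y⟩; P(|-x⟩) = |⟨-x|-y⟩|² = 1/2.
After stage 2 the state is |-x⟩; P(|-y⟩) = |⟨-y|-x⟩|² = 1/2.
Joint probability = 36/40 × 1/2 × 1/2 = 0.225.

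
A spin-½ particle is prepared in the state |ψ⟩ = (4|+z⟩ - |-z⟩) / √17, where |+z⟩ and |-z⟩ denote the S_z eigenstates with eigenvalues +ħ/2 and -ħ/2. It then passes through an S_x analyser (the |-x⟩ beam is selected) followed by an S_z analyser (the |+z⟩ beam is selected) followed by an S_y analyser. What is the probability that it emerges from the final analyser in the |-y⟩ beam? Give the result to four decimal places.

0.1838

First analyser (S_x): P(|-x⟩) = |⟨-x|ψ⟩|² = 25/34.
After stage 1 the state is |-x⟩; P(|+z⟩) = |⟨+z|-x⟩|² = 1/2.
After stage 2 the state is |+z⟩; P(|-y⟩) = |⟨-y|+z⟩|² = 1/2.
Joint probability = 25/34 × 1/2 × 1/2 = 0.1838.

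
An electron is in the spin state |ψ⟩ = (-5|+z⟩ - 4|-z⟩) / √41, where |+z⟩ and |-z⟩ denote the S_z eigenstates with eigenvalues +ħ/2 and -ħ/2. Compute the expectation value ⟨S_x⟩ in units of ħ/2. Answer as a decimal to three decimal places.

⟨σ_x⟩ = 2 Re(a* b)/(|a|²+|b|²) with a = -5, b = -4.
a* b = 20, so ⟨σ_x⟩ = 40/41.
⟨S_x⟩ = (ħ/2)·⟨σ_x⟩.

0.976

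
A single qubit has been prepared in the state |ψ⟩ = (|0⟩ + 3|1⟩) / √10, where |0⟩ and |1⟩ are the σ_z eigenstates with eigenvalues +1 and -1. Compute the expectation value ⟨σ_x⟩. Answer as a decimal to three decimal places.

⟨σ_x⟩ = 2 Re(a* b)/(|a|²+|b|²) with a = 1, b = 3.
a* b = 3, so ⟨σ_x⟩ = 6/10.

0.600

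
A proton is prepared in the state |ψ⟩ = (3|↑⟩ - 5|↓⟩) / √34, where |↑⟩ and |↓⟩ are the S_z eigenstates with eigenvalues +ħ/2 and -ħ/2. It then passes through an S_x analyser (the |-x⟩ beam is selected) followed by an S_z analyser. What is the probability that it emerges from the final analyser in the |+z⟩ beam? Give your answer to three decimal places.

First analyser (S_x): P(|-x⟩) = |⟨-x|ψ⟩|² = 64/68.
After stage 1 the state is |-x⟩; P(|+z⟩) = |⟨+z|-x⟩|² = 1/2.
Joint probability = 64/68 × 1/2 = 0.471.

0.471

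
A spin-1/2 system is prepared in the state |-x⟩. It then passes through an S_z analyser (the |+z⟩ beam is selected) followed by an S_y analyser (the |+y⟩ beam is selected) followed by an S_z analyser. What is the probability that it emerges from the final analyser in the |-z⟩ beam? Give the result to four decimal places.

0.1250

First analyser (S_z): from |-x⟩, P(|+z⟩) = 1/2.
After stage 1 the state is |+z⟩; P(|+y⟩) = |⟨+y|+z⟩|² = 1/2.
After stage 2 the state is |+y⟩; P(|-z⟩) = |⟨-z|+y⟩|² = 1/2.
Joint probability = 1/2 × 1/2 × 1/2 = 0.1250.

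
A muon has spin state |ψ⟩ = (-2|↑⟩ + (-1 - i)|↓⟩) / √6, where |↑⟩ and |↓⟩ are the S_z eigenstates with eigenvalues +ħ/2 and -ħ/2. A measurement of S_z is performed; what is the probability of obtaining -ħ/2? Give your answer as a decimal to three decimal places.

The -ħ/2 outcome corresponds to |↓⟩. Its amplitude in |ψ⟩ is (-1 - i)/√6.
P = |-1 - i|² / 6 = 2/6.

0.333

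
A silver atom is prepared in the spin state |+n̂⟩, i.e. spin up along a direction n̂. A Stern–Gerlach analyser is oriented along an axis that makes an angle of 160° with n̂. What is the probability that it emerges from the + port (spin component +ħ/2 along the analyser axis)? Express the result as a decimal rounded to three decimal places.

For spin-½, the probability of finding spin-up along an axis at angle θ to the initial spin direction is cos²(θ/2); spin-down is sin²(θ/2).
θ = 160°, so P = cos²(80°) ≈ 0.030.

0.030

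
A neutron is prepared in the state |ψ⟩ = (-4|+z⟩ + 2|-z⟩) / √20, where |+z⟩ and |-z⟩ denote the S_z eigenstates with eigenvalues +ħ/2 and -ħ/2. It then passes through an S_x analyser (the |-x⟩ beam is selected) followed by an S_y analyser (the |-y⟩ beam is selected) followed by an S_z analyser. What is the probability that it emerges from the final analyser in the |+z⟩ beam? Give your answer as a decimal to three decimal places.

0.225

First analyser (S_x): P(|-x⟩) = |⟨-x|ψ⟩|² = 36/40.
After stage 1 the state is |-x⟩; P(|-y⟩) = |⟨-y|-x⟩|² = 1/2.
After stage 2 the state is |-y⟩; P(|+z⟩) = |⟨+z|-y⟩|² = 1/2.
Joint probability = 36/40 × 1/2 × 1/2 = 0.225.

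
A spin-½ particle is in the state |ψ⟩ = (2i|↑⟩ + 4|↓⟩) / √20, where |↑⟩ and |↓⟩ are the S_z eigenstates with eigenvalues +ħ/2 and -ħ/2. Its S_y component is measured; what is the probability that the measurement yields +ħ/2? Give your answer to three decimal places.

|+y⟩ = (|↑⟩ + i|↓⟩)/√2, so ⟨+y|ψ⟩ = (-2i) / (√2·√20).
P = |-2i|² / 40 = 4/40.

0.100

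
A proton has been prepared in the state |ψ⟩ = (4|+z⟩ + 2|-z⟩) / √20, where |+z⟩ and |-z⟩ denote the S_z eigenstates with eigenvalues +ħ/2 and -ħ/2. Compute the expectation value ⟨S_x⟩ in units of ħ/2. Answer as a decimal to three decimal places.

⟨σ_x⟩ = 2 Re(a* b)/(|a|²+|b|²) with a = 4, b = 2.
a* b = 8, so ⟨σ_x⟩ = 16/20.
⟨S_x⟩ = (ħ/2)·⟨σ_x⟩.

0.800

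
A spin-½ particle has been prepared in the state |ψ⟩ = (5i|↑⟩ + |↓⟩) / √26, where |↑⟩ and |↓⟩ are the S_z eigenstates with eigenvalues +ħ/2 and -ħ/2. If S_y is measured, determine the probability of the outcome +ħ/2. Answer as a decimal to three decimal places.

0.308

|+y⟩ = (|↑⟩ + i|↓⟩)/√2, so ⟨+y|ψ⟩ = (4i) / (√2·√26).
P = |4i|² / 52 = 16/52.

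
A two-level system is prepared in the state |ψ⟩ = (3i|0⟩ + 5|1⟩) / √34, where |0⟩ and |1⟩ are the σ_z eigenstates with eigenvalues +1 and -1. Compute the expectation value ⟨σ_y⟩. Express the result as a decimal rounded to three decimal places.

⟨σ_y⟩ = 2 Im(a* b)/(|a|²+|b|²) with a = 3i, b = 5.
a* b = -15i, so ⟨σ_y⟩ = -30/34.

-0.882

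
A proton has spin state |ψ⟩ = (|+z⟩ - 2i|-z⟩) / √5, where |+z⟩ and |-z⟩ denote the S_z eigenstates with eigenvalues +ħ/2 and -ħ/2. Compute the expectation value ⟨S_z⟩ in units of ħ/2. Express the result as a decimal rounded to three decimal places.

-0.600

⟨σ_z⟩ = |a|² - |b|² divided by |a|²+|b|², with a, b the |+z⟩, |-z⟩ amplitudes.
= (1 - 4)/5 = -3/5.
⟨S_z⟩ = (ħ/2)·⟨σ_z⟩.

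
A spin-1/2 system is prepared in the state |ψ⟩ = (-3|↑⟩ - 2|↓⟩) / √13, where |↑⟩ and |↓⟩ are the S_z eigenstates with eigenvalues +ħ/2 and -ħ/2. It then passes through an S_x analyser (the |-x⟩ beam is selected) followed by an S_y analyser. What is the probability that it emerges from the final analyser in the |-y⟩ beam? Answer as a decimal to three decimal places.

First analyser (S_x): P(|-x⟩) = |⟨-x|ψ⟩|² = 1/26.
After stage 1 the state is |-x⟩; P(|-y⟩) = |⟨-y|-x⟩|² = 1/2.
Joint probability = 1/26 × 1/2 = 0.019.

0.019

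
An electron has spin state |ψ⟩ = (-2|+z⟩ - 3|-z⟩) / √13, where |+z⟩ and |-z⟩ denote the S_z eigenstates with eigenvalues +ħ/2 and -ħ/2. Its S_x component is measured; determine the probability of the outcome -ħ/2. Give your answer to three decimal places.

0.038

|-x⟩ = (|+z⟩ - |-z⟩)/√2, so ⟨-x|ψ⟩ = (1) / (√2·√13).
P = |1|² / 26 = 1/26.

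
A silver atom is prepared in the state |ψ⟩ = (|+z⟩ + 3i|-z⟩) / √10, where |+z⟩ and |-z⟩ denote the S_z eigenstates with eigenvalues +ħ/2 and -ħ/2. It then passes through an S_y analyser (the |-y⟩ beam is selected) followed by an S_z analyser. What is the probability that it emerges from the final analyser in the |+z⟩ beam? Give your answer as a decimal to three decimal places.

First analyser (S_y): P(|-y⟩) = |⟨-y|ψ⟩|² = 4/20.
After stage 1 the state is |-y⟩; P(|+z⟩) = |⟨+z|-y⟩|² = 1/2.
Joint probability = 4/20 × 1/2 = 0.100.

0.100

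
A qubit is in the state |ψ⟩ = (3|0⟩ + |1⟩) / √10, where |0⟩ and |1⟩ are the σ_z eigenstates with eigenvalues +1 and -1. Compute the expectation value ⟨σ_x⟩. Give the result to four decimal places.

⟨σ_x⟩ = 2 Re(a* b)/(|a|²+|b|²) with a = 3, b = 1.
a* b = 3, so ⟨σ_x⟩ = 6/10.

0.6000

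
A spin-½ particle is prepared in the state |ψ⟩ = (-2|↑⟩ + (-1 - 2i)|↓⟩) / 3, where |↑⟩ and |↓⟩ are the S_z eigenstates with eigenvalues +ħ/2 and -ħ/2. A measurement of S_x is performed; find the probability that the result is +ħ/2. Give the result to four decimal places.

|+x⟩ = (|↑⟩ + |↓⟩)/√2, so ⟨+x|ψ⟩ = (-3 - 2i) / (√2·3).
P = |-3 - 2i|² / 18 = 13/18.

0.7222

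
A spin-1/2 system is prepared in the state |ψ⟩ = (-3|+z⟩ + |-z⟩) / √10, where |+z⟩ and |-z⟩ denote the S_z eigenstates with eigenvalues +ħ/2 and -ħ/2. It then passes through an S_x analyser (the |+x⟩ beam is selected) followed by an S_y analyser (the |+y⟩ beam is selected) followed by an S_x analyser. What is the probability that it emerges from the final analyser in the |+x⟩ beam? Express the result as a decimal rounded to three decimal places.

First analyser (S_x): P(|+x⟩) = |⟨+x|ψ⟩|² = 4/20.
After stage 1 the state is |+x⟩; P(|+y⟩) = |⟨+y|+x⟩|² = 1/2.
After stage 2 the state is |+y⟩; P(|+x⟩) = |⟨+x|+y⟩|² = 1/2.
Joint probability = 4/20 × 1/2 × 1/2 = 0.050.

0.050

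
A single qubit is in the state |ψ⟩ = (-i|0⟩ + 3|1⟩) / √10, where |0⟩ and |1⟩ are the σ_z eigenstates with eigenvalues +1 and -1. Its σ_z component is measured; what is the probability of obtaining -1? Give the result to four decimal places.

The -1 outcome corresponds to |1⟩. Its amplitude in |ψ⟩ is 3/√10.
P = |3|² / 10 = 9/10.

0.9000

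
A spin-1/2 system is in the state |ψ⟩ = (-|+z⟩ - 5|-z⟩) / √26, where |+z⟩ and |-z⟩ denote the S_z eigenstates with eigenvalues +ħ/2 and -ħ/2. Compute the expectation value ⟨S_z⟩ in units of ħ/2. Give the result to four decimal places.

⟨σ_z⟩ = |a|² - |b|² divided by |a|²+|b|², with a, b the |+z⟩, |-z⟩ amplitudes.
= (1 - 25)/26 = -24/26.
⟨S_z⟩ = (ħ/2)·⟨σ_z⟩.

-0.9231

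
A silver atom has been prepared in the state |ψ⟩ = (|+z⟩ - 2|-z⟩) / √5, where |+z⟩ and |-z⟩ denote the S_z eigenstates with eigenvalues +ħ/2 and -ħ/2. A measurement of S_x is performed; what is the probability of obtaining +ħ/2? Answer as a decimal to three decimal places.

0.100

|+x⟩ = (|+z⟩ + |-z⟩)/√2, so ⟨+x|ψ⟩ = (-1) / (√2·√5).
P = |-1|² / 10 = 1/10.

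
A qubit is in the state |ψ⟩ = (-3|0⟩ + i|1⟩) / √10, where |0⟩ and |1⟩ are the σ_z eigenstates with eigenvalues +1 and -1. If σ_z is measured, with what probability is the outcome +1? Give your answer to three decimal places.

The +1 outcome corresponds to |0⟩. Its amplitude in |ψ⟩ is -3/√10.
P = |-3|² / 10 = 9/10.

0.900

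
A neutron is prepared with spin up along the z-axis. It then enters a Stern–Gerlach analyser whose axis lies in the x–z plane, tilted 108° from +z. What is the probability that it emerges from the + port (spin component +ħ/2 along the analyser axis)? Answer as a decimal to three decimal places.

0.345

For spin-½, the probability of finding spin-up along an axis at angle θ to the initial spin direction is cos²(θ/2); spin-down is sin²(θ/2).
θ = 108°, so P = cos²(54°) ≈ 0.345.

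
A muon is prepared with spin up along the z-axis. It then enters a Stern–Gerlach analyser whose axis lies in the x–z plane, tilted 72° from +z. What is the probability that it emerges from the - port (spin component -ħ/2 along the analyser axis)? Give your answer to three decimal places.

0.345

For spin-½, the probability of finding spin-up along an axis at angle θ to the initial spin direction is cos²(θ/2); spin-down is sin²(θ/2).
θ = 72°, so P = sin²(36°) ≈ 0.345.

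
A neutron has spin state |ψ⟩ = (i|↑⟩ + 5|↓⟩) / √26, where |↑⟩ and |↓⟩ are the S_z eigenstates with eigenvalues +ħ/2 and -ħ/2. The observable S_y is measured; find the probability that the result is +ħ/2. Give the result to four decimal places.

0.3077

|+y⟩ = (|↑⟩ + i|↓⟩)/√2, so ⟨+y|ψ⟩ = (-4i) / (√2·√26).
P = |-4i|² / 52 = 16/52.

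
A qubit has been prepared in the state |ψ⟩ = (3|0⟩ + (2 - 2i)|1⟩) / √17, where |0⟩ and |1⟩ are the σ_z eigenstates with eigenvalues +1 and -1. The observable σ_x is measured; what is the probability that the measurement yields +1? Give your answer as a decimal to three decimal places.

0.853

|+x⟩ = (|0⟩ + |1⟩)/√2, so ⟨+x|ψ⟩ = (5 - 2i) / (√2·√17).
P = |5 - 2i|² / 34 = 29/34.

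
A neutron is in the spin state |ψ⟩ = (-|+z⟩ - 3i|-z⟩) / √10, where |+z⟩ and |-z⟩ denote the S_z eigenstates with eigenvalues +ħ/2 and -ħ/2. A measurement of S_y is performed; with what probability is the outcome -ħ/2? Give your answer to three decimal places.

0.200

|-y⟩ = (|+z⟩ - i|-z⟩)/√2, so ⟨-y|ψ⟩ = (2) / (√2·√10).
P = |2|² / 20 = 4/20.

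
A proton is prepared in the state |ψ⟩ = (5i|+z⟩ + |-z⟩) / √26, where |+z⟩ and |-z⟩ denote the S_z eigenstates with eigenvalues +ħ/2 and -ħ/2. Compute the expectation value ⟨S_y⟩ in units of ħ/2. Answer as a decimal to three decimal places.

-0.385

⟨σ_y⟩ = 2 Im(a* b)/(|a|²+|b|²) with a = 5i, b = 1.
a* b = -5i, so ⟨σ_y⟩ = -10/26.
⟨S_y⟩ = (ħ/2)·⟨σ_y⟩.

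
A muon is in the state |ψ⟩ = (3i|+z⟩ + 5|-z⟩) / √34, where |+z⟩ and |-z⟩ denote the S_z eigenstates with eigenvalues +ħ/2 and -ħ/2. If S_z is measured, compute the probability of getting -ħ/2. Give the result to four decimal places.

0.7353

The -ħ/2 outcome corresponds to |-z⟩. Its amplitude in |ψ⟩ is 5/√34.
P = |5|² / 34 = 25/34.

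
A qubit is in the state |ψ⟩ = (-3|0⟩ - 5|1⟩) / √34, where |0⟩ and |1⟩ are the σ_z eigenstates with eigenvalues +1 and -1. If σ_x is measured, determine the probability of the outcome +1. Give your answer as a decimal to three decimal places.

|+x⟩ = (|0⟩ + |1⟩)/√2, so ⟨+x|ψ⟩ = (-8) / (√2·√34).
P = |-8|² / 68 = 64/68.

0.941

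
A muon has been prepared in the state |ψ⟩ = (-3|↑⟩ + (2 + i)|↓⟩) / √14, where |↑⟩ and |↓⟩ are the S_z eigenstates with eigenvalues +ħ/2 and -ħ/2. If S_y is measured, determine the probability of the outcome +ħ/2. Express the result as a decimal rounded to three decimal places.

|+y⟩ = (|↑⟩ + i|↓⟩)/√2, so ⟨+y|ψ⟩ = (-2 - 2i) / (√2·√14).
P = |-2 - 2i|² / 28 = 8/28.

0.286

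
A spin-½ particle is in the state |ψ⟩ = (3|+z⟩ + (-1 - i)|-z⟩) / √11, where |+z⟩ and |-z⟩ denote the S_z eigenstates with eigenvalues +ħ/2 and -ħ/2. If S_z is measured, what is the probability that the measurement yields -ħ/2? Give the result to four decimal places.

The -ħ/2 outcome corresponds to |-z⟩. Its amplitude in |ψ⟩ is (-1 - i)/√11.
P = |-1 - i|² / 11 = 2/11.

0.1818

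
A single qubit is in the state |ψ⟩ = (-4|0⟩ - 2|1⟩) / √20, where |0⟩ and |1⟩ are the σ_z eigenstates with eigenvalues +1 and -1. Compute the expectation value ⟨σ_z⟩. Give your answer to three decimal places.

0.600

⟨σ_z⟩ = |a|² - |b|² divided by |a|²+|b|², with a, b the |0⟩, |1⟩ amplitudes.
= (16 - 4)/20 = 12/20.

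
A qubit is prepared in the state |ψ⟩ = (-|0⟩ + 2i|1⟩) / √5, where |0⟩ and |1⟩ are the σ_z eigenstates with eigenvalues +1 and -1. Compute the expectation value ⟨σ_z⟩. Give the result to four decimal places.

-0.6000

⟨σ_z⟩ = |a|² - |b|² divided by |a|²+|b|², with a, b the |0⟩, |1⟩ amplitudes.
= (1 - 4)/5 = -3/5.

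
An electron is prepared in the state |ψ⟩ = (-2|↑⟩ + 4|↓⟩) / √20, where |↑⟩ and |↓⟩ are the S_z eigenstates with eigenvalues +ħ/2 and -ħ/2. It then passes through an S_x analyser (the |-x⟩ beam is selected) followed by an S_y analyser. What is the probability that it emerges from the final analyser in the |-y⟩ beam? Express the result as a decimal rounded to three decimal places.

0.450

First analyser (S_x): P(|-x⟩) = |⟨-x|ψ⟩|² = 36/40.
After stage 1 the state is |-x⟩; P(|-y⟩) = |⟨-y|-x⟩|² = 1/2.
Joint probability = 36/40 × 1/2 = 0.450.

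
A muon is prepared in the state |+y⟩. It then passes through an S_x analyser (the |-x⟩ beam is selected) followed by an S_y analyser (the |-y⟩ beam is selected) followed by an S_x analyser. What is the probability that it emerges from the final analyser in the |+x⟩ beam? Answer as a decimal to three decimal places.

0.125

First analyser (S_x): from |+y⟩, P(|-x⟩) = 1/2.
After stage 1 the state is |-x⟩; P(|-y⟩) = |⟨-y|-x⟩|² = 1/2.
After stage 2 the state is |-y⟩; P(|+x⟩) = |⟨+x|-y⟩|² = 1/2.
Joint probability = 1/2 × 1/2 × 1/2 = 0.125.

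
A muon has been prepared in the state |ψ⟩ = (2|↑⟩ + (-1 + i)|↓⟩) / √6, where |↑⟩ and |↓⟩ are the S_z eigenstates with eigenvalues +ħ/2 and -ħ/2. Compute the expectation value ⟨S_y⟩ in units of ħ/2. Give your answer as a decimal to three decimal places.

⟨σ_y⟩ = 2 Im(a* b)/(|a|²+|b|²) with a = 2, b = (-1 + i).
a* b = (-2 + 2i), so ⟨σ_y⟩ = 4/6.
⟨S_y⟩ = (ħ/2)·⟨σ_y⟩.

0.667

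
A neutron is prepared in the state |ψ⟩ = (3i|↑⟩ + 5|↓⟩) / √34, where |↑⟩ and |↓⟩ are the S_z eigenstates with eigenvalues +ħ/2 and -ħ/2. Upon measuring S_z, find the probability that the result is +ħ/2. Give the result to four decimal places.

0.2647

The +ħ/2 outcome corresponds to |↑⟩. Its amplitude in |ψ⟩ is 3i/√34.
P = |3i|² / 34 = 9/34.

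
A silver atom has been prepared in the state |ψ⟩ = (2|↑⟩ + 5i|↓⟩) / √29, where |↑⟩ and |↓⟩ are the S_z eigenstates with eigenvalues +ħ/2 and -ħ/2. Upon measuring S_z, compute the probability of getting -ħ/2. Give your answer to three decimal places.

0.862

The -ħ/2 outcome corresponds to |↓⟩. Its amplitude in |ψ⟩ is 5i/√29.
P = |5i|² / 29 = 25/29.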